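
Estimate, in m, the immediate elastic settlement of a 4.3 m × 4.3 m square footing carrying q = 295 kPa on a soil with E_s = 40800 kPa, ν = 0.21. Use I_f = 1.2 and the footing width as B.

S_e ≈ 0.0357 m

Immediate (elastic) settlement: S_e = q·B·(1−ν²)/E_s · I_f.
S_e = 295 × 4.3 × (1 − 0.21²) / 40800 × 1.2
    = 295 × 4.3 × 0.9559 / 40800 × 1.2
    = 0.03566 m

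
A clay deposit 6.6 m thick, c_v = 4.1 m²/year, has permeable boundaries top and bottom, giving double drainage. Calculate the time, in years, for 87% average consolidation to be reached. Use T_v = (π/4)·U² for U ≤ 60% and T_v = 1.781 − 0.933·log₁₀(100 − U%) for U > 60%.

Drainage path length: H_d = H/2 = 3.3 m (double drainage).
U > 60%: T_v = 1.781 − 0.933·log₁₀(100 − 87) = 0.74169.
t = T_v·H_d²/c_v = 0.74169×3.3²/4.1 = 1.97 years.

t ≈ 1.97 years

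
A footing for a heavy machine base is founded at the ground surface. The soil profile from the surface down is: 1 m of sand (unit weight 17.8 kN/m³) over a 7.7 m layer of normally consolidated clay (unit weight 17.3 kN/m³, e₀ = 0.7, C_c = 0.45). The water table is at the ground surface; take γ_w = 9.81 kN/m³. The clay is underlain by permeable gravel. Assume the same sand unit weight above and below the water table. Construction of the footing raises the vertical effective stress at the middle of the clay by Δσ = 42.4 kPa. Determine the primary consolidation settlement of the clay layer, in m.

Mid-depth of clay below the ground surface: z = 1 + 7.7/2 = 4.85 m.
Total vertical stress at mid-clay: σ_v = 17.8×1 + 17.3×3.85 = 84.405 kPa.
Pore pressure: u = 9.81×(4.85 − 0) = 47.578 kPa.
Initial effective stress: σ'_0 = σ_v − u = 84.405 − 47.578 = 36.827 kPa.
Final effective stress: σ'_f = σ'_0 + Δσ = 36.827 + 42.4 = 79.227 kPa.
Normally consolidated clay, so the full stress increment lies on the virgin compression line:
S_c = C_c·H/(1+e₀)·log₁₀(σ'_f/σ'_0) = 0.45×7.7/(1+0.7)×log₁₀(79.227/36.827)
    = 2.0382 × 0.33271 = 0.6781 m

S_c ≈ 0.678 m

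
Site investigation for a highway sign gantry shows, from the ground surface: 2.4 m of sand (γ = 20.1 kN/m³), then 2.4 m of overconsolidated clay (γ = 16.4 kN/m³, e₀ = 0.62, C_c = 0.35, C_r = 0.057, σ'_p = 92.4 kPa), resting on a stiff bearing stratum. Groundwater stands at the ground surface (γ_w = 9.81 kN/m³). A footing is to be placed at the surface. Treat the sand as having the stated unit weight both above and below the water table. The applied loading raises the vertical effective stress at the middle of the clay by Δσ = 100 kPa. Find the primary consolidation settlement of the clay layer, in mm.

S_c ≈ 120 mm

Mid-depth of clay below the ground surface: z = 2.4 + 2.4/2 = 3.6 m.
Total vertical stress at mid-clay: σ_v = 20.1×2.4 + 16.4×1.2 = 67.92 kPa.
Pore pressure: u = 9.81×(3.6 − 0) = 35.316 kPa.
Initial effective stress: σ'_0 = σ_v − u = 67.92 − 35.316 = 32.604 kPa.
Final effective stress: σ'_f = 32.604 + 100 = 132.6 kPa.
σ'_f = 132.6 > σ'_p = 92.4 kPa, so the stress path crosses the preconsolidation pressure — recompression up to σ'_p, then virgin compression beyond:
S_c = H/(1+e₀)·[C_r·log₁₀(σ'_p/σ'_0) + C_c·log₁₀(σ'_f/σ'_p)]
    = 2.4/1.62 × [0.057×log₁₀(92.4/32.604) + 0.35×log₁₀(132.6/92.4)]
    = 1.4815 × [0.025787 + 0.054905] = 0.1195 m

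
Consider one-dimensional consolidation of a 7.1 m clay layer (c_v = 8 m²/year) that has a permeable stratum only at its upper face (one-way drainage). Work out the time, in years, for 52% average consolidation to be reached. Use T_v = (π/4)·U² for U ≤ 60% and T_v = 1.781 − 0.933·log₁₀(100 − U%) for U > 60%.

Drainage path length: H_d = H = 7.1 m (single drainage).
U ≤ 60%: T_v = (π/4)·U² = (π/4)×0.52² = 0.21237.
t = T_v·H_d²/c_v = 0.21237×7.1²/8 = 1.338 years.

t ≈ 1.34 years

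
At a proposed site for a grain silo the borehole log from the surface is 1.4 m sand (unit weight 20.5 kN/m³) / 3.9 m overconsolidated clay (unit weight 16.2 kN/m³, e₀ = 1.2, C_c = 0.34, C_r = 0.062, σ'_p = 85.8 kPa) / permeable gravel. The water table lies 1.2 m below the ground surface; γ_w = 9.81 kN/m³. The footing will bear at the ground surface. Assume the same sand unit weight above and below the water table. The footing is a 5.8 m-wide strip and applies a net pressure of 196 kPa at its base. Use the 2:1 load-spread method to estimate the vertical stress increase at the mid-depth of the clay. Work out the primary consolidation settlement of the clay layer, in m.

S_c ≈ 0.206 m

Mid-depth of clay below the ground surface: z = 1.4 + 3.9/2 = 3.35 m.
Total vertical stress at mid-clay: σ_v = 20.5×1.4 + 16.2×1.95 = 60.29 kPa.
Pore pressure: u = 9.81×(3.35 − 1.2) = 21.091 kPa.
Initial effective stress: σ'_0 = σ_v − u = 60.29 − 21.091 = 39.199 kPa.
Stress increase at mid-clay by the 2:1 spreading method:
Δσ = qB/(B+z) = 196×5.8/(5.8+3.35) = 124.24 kPa
Final effective stress: σ'_f = 39.199 + 124.24 = 163.44 kPa.
σ'_f = 163.44 > σ'_p = 85.8 kPa, so the stress path crosses the preconsolidation pressure — recompression up to σ'_p, then virgin compression beyond:
S_c = H/(1+e₀)·[C_r·log₁₀(σ'_p/σ'_0) + C_c·log₁₀(σ'_f/σ'_p)]
    = 3.9/2.2 × [0.062×log₁₀(85.8/39.199) + 0.34×log₁₀(163.44/85.8)]
    = 1.7727 × [0.021093 + 0.095156] = 0.2061 m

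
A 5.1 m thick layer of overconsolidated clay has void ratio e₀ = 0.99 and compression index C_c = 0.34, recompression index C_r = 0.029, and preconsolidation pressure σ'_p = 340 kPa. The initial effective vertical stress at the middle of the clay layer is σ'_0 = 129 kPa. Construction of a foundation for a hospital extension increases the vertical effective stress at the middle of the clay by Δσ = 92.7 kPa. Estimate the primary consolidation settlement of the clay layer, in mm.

Final effective stress: σ'_f = 129 + 92.7 = 221.7 kPa.
σ'_f = 221.7 ≤ σ'_p = 340 kPa, so the clay remains overconsolidated and only the recompression index applies:
S_c = C_r·H/(1+e₀)·log₁₀(σ'_f/σ'_0) = 0.029×5.1/1.99×log₁₀(221.7/129)
    = 0.074321 × 0.23518 = 0.01748 m

S_c ≈ 17.5 mm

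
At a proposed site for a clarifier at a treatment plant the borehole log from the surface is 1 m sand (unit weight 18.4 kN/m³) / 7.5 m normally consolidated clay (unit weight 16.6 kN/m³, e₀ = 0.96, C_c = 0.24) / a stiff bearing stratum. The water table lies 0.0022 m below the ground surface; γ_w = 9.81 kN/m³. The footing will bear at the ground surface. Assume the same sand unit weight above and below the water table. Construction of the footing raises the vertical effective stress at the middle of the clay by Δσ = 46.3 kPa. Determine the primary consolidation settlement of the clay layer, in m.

Mid-depth of clay below the ground surface: z = 1 + 7.5/2 = 4.75 m.
Total vertical stress at mid-clay: σ_v = 18.4×1 + 16.6×3.75 = 80.65 kPa.
Pore pressure: u = 9.81×(4.75 − 0.0022) = 46.578 kPa.
Initial effective stress: σ'_0 = σ_v − u = 80.65 − 46.578 = 34.072 kPa.
Final effective stress: σ'_f = σ'_0 + Δσ = 34.072 + 46.3 = 80.372 kPa.
Normally consolidated clay, so the full stress increment lies on the virgin compression line:
S_c = C_c·H/(1+e₀)·log₁₀(σ'_f/σ'_0) = 0.24×7.5/(1+0.96)×log₁₀(80.372/34.072)
    = 0.91837 × 0.37271 = 0.3423 m

S_c ≈ 0.342 m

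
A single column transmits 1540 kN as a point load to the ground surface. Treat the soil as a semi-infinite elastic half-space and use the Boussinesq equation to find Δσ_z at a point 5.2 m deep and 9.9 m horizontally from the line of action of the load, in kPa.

Δσ_z ≈ 0.591 kPa

Boussinesq vertical stress below a point load on an elastic half-space:
Δσ_z = 3P/(2πz²) · [1 + (r/z)²]^(−5/2)
r/z = 9.9/5.2 = 1.9038; [1+(r/z)²]^(−5/2) = 0.021742.
Δσ_z = 3×1540/(2π×5.2²) × 0.021742 = 27.193 × 0.021742 = 0.5912 kPa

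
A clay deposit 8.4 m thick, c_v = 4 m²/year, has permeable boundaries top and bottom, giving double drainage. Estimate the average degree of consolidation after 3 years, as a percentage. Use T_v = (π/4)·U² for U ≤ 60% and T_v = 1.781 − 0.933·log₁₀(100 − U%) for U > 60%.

U ≈ 84.9 %

Drainage path length: H_d = H/2 = 4.2 m (double drainage).
T_v = c_v·t/H_d² = 4×3/4.2² = 0.68027.
T_v = 0.68027 corresponds to the U > 60% branch:
U = 1 − 10^((1.781 − T_v)/0.933)/100 = 0.8487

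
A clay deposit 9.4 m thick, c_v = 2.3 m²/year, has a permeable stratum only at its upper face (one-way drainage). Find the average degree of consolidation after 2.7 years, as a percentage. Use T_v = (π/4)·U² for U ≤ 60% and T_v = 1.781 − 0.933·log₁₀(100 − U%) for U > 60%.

Drainage path length: H_d = H = 9.4 m (single drainage).
T_v = c_v·t/H_d² = 2.3×2.7/9.4² = 0.070281.
T_v = 0.070281 corresponds to the U ≤ 60% branch:
U = √(4T_v/π) = 0.2991

U ≈ 29.9 %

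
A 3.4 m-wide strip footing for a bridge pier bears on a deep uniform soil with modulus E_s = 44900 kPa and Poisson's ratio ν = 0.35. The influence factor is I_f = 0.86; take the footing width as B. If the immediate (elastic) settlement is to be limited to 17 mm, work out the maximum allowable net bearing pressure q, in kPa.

q ≈ 297 kPa

S_e = q·B·(1−ν²)/E_s · I_f  ⇒  q = S_e·E_s / (B·(1−ν²)·I_f).
q = 0.017 × 44900 / (3.4 × 0.8775 × 0.86) = 297.5 kPa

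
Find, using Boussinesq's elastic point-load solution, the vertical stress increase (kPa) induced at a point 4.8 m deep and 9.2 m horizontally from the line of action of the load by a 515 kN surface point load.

Δσ_z ≈ 0.226 kPa

Boussinesq vertical stress below a point load on an elastic half-space:
Δσ_z = 3P/(2πz²) · [1 + (r/z)²]^(−5/2)
r/z = 9.2/4.8 = 1.9167; [1+(r/z)²]^(−5/2) = 0.021177.
Δσ_z = 3×515/(2π×4.8²) × 0.021177 = 10.672 × 0.021177 = 0.226 kPa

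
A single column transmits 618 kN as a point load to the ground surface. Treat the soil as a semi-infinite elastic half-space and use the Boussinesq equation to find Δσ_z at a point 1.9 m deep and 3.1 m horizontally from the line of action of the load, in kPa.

Boussinesq vertical stress below a point load on an elastic half-space:
Δσ_z = 3P/(2πz²) · [1 + (r/z)²]^(−5/2)
r/z = 3.1/1.9 = 1.6316; [1+(r/z)²]^(−5/2) = 0.038966.
Δσ_z = 3×618/(2π×1.9²) × 0.038966 = 81.738 × 0.038966 = 3.185 kPa

Δσ_z ≈ 3.19 kPa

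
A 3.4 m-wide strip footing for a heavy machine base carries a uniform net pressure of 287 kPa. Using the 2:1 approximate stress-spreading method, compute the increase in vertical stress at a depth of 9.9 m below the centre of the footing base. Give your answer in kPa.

By the 2:1 method the load spreads at 1 horizontal : 2 vertical, so at depth z the loaded area has grown by z in each plan dimension:
Δσ = qB/(B+z) = 287×3.4/(3.4+9.9) = 73.368 kPa

Δσ_z ≈ 73.4 kPa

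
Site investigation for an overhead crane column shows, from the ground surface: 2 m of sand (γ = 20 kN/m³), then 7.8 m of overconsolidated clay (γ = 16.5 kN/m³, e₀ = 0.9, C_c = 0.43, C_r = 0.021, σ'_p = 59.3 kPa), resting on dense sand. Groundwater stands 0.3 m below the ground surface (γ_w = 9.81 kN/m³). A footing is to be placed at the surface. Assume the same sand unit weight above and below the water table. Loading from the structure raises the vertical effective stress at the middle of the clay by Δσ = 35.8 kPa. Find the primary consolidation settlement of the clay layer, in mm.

Mid-depth of clay below the ground surface: z = 2 + 7.8/2 = 5.9 m.
Total vertical stress at mid-clay: σ_v = 20×2 + 16.5×3.9 = 104.35 kPa.
Pore pressure: u = 9.81×(5.9 − 0.3) = 54.936 kPa.
Initial effective stress: σ'_0 = σ_v − u = 104.35 − 54.936 = 49.414 kPa.
Final effective stress: σ'_f = 49.414 + 35.8 = 85.214 kPa.
σ'_f = 85.214 > σ'_p = 59.3 kPa, so the stress path crosses the preconsolidation pressure — recompression up to σ'_p, then virgin compression beyond:
S_c = H/(1+e₀)·[C_r·log₁₀(σ'_p/σ'_0) + C_c·log₁₀(σ'_f/σ'_p)]
    = 7.8/1.9 × [0.021×log₁₀(59.3/49.414) + 0.43×log₁₀(85.214/59.3)]
    = 4.1053 × [0.0016633 + 0.067706] = 0.2848 m

S_c ≈ 285 mm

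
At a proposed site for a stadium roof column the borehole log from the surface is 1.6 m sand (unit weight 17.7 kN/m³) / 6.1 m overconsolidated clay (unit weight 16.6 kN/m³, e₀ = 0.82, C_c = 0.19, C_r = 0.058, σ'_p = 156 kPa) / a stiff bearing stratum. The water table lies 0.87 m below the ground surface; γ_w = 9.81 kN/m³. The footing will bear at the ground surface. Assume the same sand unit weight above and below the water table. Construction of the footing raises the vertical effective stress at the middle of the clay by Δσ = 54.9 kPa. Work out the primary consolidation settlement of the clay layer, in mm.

S_c ≈ 70.7 mm

Mid-depth of clay below the ground surface: z = 1.6 + 6.1/2 = 4.65 m.
Total vertical stress at mid-clay: σ_v = 17.7×1.6 + 16.6×3.05 = 78.95 kPa.
Pore pressure: u = 9.81×(4.65 − 0.87) = 37.082 kPa.
Initial effective stress: σ'_0 = σ_v − u = 78.95 − 37.082 = 41.868 kPa.
Final effective stress: σ'_f = 41.868 + 54.9 = 96.768 kPa.
σ'_f = 96.768 ≤ σ'_p = 156 kPa, so the clay remains overconsolidated and only the recompression index applies:
S_c = C_r·H/(1+e₀)·log₁₀(σ'_f/σ'_0) = 0.058×6.1/1.82×log₁₀(96.768/41.868)
    = 0.19439 × 0.36385 = 0.07073 m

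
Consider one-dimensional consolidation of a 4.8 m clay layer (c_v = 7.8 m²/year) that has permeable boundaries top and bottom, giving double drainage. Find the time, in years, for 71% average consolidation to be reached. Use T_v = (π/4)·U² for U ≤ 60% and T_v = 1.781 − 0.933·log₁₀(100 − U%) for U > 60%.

t ≈ 0.308 years

Drainage path length: H_d = H/2 = 2.4 m (double drainage).
U > 60%: T_v = 1.781 − 0.933·log₁₀(100 − 71) = 0.41658.
t = T_v·H_d²/c_v = 0.41658×2.4²/7.8 = 0.3076 years.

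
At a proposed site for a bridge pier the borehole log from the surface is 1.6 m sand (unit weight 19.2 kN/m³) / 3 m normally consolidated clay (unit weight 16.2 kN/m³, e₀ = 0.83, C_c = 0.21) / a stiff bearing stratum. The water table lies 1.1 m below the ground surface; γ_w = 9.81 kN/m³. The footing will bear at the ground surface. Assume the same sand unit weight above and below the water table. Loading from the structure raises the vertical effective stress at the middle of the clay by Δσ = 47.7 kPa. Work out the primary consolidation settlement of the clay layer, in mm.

Mid-depth of clay below the ground surface: z = 1.6 + 3/2 = 3.1 m.
Total vertical stress at mid-clay: σ_v = 19.2×1.6 + 16.2×1.5 = 55.02 kPa.
Pore pressure: u = 9.81×(3.1 − 1.1) = 19.62 kPa.
Initial effective stress: σ'_0 = σ_v − u = 55.02 − 19.62 = 35.4 kPa.
Final effective stress: σ'_f = σ'_0 + Δσ = 35.4 + 47.7 = 83.1 kPa.
Normally consolidated clay, so the full stress increment lies on the virgin compression line:
S_c = C_c·H/(1+e₀)·log₁₀(σ'_f/σ'_0) = 0.21×3/(1+0.83)×log₁₀(83.1/35.4)
    = 0.34426 × 0.3706 = 0.1276 m

S_c ≈ 128 mm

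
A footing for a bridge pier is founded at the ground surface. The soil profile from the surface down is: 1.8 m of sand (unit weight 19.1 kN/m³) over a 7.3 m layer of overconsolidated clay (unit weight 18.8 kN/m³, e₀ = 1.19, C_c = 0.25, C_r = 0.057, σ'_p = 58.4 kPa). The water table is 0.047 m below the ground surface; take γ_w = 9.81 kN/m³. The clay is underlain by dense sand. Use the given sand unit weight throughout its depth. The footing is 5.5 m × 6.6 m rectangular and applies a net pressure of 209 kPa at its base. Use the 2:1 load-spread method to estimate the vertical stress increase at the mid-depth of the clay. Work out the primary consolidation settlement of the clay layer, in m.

S_c ≈ 0.234 m

Mid-depth of clay below the ground surface: z = 1.8 + 7.3/2 = 5.45 m.
Total vertical stress at mid-clay: σ_v = 19.1×1.8 + 18.8×3.65 = 103 kPa.
Pore pressure: u = 9.81×(5.45 − 0.047) = 53.003 kPa.
Initial effective stress: σ'_0 = σ_v − u = 103 − 53.003 = 49.997 kPa.
Stress increase at mid-clay by the 2:1 spreading method:
Δσ = qBL/((B+z)(L+z)) = 209×5.5×6.6/((5.5+5.45)(6.6+5.45)) = 57.498 kPa
Final effective stress: σ'_f = 49.997 + 57.498 = 107.5 kPa.
σ'_f = 107.5 > σ'_p = 58.4 kPa, so the stress path crosses the preconsolidation pressure — recompression up to σ'_p, then virgin compression beyond:
S_c = H/(1+e₀)·[C_r·log₁₀(σ'_p/σ'_0) + C_c·log₁₀(σ'_f/σ'_p)]
    = 7.3/2.19 × [0.057×log₁₀(58.4/49.997) + 0.25×log₁₀(107.5/58.4)]
    = 3.3333 × [0.0038457 + 0.066249] = 0.2336 m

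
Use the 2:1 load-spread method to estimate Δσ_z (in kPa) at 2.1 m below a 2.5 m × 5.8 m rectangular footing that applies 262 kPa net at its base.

Δσ_z ≈ 105 kPa

By the 2:1 method the load spreads at 1 horizontal : 2 vertical, so at depth z the loaded area has grown by z in each plan dimension:
Δσ = qBL/((B+z)(L+z)) = 262×2.5×5.8/((2.5+2.1)(5.8+2.1)) = 104.54 kPa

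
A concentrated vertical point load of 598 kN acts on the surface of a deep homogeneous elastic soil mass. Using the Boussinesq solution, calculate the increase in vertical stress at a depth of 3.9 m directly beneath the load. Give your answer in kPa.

Δσ_z ≈ 18.8 kPa

Boussinesq vertical stress below a point load on an elastic half-space:
Δσ_z = 3P/(2πz²) · [1 + (r/z)²]^(−5/2)
r/z = 0/3.9 = 0; [1+(r/z)²]^(−5/2) = 1.
Δσ_z = 3×598/(2π×3.9²) × 1 = 18.772 × 1 = 18.77 kPa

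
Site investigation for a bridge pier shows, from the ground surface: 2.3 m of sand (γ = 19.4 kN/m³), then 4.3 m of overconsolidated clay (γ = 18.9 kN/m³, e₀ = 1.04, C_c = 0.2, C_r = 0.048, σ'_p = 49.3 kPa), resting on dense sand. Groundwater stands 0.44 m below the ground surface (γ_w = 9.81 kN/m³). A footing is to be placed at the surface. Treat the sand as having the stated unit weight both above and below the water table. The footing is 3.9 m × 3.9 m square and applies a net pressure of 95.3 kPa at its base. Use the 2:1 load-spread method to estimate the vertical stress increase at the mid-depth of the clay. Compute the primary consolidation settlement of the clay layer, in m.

S_c ≈ 0.0585 m

Mid-depth of clay below the ground surface: z = 2.3 + 4.3/2 = 4.45 m.
Total vertical stress at mid-clay: σ_v = 19.4×2.3 + 18.9×2.15 = 85.255 kPa.
Pore pressure: u = 9.81×(4.45 − 0.44) = 39.338 kPa.
Initial effective stress: σ'_0 = σ_v − u = 85.255 − 39.338 = 45.917 kPa.
Stress increase at mid-clay by the 2:1 spreading method:
Δσ = qBL/((B+z)(L+z)) = 95.3×3.9×3.9/((3.9+4.45)(3.9+4.45)) = 20.79 kPa
Final effective stress: σ'_f = 45.917 + 20.79 = 66.707 kPa.
σ'_f = 66.707 > σ'_p = 49.3 kPa, so the stress path crosses the preconsolidation pressure — recompression up to σ'_p, then virgin compression beyond:
S_c = H/(1+e₀)·[C_r·log₁₀(σ'_p/σ'_0) + C_c·log₁₀(σ'_f/σ'_p)]
    = 4.3/2.04 × [0.048×log₁₀(49.3/45.917) + 0.2×log₁₀(66.707/49.3)]
    = 2.1078 × [0.0014819 + 0.026265] = 0.05848 m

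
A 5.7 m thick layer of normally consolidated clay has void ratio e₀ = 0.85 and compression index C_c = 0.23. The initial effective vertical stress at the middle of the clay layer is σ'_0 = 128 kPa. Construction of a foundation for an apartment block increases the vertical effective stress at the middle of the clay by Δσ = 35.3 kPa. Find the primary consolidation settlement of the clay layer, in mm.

Final effective stress: σ'_f = σ'_0 + Δσ = 128 + 35.3 = 163.3 kPa.
Normally consolidated clay, so the full stress increment lies on the virgin compression line:
S_c = C_c·H/(1+e₀)·log₁₀(σ'_f/σ'_0) = 0.23×5.7/(1+0.85)×log₁₀(163.3/128)
    = 0.70865 × 0.10578 = 0.07496 m

S_c ≈ 75 mm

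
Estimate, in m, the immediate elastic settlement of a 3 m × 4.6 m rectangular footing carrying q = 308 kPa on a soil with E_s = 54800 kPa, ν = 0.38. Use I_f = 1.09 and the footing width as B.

Immediate (elastic) settlement: S_e = q·B·(1−ν²)/E_s · I_f.
S_e = 308 × 3 × (1 − 0.38²) / 54800 × 1.09
    = 308 × 3 × 0.8556 / 54800 × 1.09
    = 0.01572 m

S_e ≈ 0.0157 m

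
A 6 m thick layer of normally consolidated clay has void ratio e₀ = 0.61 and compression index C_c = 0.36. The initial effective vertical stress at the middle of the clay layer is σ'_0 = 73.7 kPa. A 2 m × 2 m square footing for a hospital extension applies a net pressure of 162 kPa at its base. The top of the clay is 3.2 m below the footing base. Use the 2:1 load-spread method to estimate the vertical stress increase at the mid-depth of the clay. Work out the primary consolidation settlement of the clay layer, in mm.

S_c ≈ 71.6 mm

Mid-depth of clay below the footing base: z = 3.2 + 6/2 = 6.2 m.
Stress increase at mid-clay by the 2:1 spreading method:
Δσ = qBL/((B+z)(L+z)) = 162×2×2/((2+6.2)(2+6.2)) = 9.6371 kPa
Final effective stress: σ'_f = σ'_0 + Δσ = 73.7 + 9.6371 = 83.337 kPa.
Normally consolidated clay, so the full stress increment lies on the virgin compression line:
S_c = C_c·H/(1+e₀)·log₁₀(σ'_f/σ'_0) = 0.36×6/(1+0.61)×log₁₀(83.337/73.7)
    = 1.3416 × 0.05337 = 0.0716 m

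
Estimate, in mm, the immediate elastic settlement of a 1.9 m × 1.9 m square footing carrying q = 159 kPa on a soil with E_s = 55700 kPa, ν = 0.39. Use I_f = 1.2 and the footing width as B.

Immediate (elastic) settlement: S_e = q·B·(1−ν²)/E_s · I_f.
S_e = 159 × 1.9 × (1 − 0.39²) / 55700 × 1.2
    = 159 × 1.9 × 0.8479 / 55700 × 1.2
    = 0.005519 m = 5.519 mm

S_e ≈ 5.52 mm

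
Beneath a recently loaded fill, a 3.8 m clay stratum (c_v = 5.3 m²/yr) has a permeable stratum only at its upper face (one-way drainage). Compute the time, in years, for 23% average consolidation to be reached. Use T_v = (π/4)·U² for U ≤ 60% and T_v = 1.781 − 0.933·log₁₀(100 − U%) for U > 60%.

t ≈ 0.113 years

Drainage path length: H_d = H = 3.8 m (single drainage).
U ≤ 60%: T_v = (π/4)·U² = (π/4)×0.23² = 0.041548.
t = T_v·H_d²/c_v = 0.041548×3.8²/5.3 = 0.1132 years.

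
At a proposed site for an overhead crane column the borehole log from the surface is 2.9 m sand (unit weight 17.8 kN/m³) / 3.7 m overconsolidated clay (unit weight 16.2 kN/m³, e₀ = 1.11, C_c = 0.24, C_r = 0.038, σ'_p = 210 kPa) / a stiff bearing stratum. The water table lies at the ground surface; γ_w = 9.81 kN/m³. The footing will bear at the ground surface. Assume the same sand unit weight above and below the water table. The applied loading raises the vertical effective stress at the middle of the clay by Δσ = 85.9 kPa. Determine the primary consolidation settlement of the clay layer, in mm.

S_c ≈ 35.9 mm

Mid-depth of clay below the ground surface: z = 2.9 + 3.7/2 = 4.75 m.
Total vertical stress at mid-clay: σ_v = 17.8×2.9 + 16.2×1.85 = 81.59 kPa.
Pore pressure: u = 9.81×(4.75 − 0) = 46.598 kPa.
Initial effective stress: σ'_0 = σ_v − u = 81.59 − 46.598 = 34.992 kPa.
Final effective stress: σ'_f = 34.992 + 85.9 = 120.89 kPa.
σ'_f = 120.89 ≤ σ'_p = 210 kPa, so the clay remains overconsolidated and only the recompression index applies:
S_c = C_r·H/(1+e₀)·log₁₀(σ'_f/σ'_0) = 0.038×3.7/2.11×log₁₀(120.89/34.992)
    = 0.066637 × 0.53842 = 0.03588 m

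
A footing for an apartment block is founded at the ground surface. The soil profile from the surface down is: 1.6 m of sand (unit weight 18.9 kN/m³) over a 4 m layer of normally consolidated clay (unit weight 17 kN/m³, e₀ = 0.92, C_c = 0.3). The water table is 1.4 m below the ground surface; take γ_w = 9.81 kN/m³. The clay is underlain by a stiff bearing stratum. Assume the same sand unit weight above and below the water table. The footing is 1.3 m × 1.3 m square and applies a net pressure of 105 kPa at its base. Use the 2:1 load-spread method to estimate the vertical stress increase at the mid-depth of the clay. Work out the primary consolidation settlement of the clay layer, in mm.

Mid-depth of clay below the ground surface: z = 1.6 + 4/2 = 3.6 m.
Total vertical stress at mid-clay: σ_v = 18.9×1.6 + 17×2 = 64.24 kPa.
Pore pressure: u = 9.81×(3.6 − 1.4) = 21.582 kPa.
Initial effective stress: σ'_0 = σ_v − u = 64.24 − 21.582 = 42.658 kPa.
Stress increase at mid-clay by the 2:1 spreading method:
Δσ = qBL/((B+z)(L+z)) = 105×1.3×1.3/((1.3+3.6)(1.3+3.6)) = 7.3907 kPa
Final effective stress: σ'_f = σ'_0 + Δσ = 42.658 + 7.3907 = 50.049 kPa.
Normally consolidated clay, so the full stress increment lies on the virgin compression line:
S_c = C_c·H/(1+e₀)·log₁₀(σ'_f/σ'_0) = 0.3×4/(1+0.92)×log₁₀(50.049/42.658)
    = 0.625 × 0.069395 = 0.04337 m

S_c ≈ 43.4 mm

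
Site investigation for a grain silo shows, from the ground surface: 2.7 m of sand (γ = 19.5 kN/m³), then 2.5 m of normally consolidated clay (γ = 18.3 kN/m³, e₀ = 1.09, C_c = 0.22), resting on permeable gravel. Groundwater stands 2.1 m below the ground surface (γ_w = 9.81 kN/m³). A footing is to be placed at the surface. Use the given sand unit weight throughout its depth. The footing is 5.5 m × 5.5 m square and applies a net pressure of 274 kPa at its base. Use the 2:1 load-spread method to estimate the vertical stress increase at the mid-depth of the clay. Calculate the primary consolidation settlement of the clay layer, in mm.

Mid-depth of clay below the ground surface: z = 2.7 + 2.5/2 = 3.95 m.
Total vertical stress at mid-clay: σ_v = 19.5×2.7 + 18.3×1.25 = 75.525 kPa.
Pore pressure: u = 9.81×(3.95 − 2.1) = 18.149 kPa.
Initial effective stress: σ'_0 = σ_v − u = 75.525 − 18.149 = 57.376 kPa.
Stress increase at mid-clay by the 2:1 spreading method:
Δσ = qBL/((B+z)(L+z)) = 274×5.5×5.5/((5.5+3.95)(5.5+3.95)) = 92.814 kPa
Final effective stress: σ'_f = σ'_0 + Δσ = 57.376 + 92.814 = 150.19 kPa.
Normally consolidated clay, so the full stress increment lies on the virgin compression line:
S_c = C_c·H/(1+e₀)·log₁₀(σ'_f/σ'_0) = 0.22×2.5/(1+1.09)×log₁₀(150.19/57.376)
    = 0.26316 × 0.41791 = 0.11 m

S_c ≈ 110 mm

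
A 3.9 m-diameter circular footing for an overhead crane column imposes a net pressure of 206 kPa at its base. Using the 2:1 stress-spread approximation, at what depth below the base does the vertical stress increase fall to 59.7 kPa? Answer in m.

z ≈ 3.34 m

2:1 spreading — at depth z the loaded area has grown by z in each plan dimension:
qD²/(D+z)² = Δσ_z ⇒ z = D(√(q/Δσ_z) − 1) = 3.9×(√(206/59.7) − 1) = 3.345 m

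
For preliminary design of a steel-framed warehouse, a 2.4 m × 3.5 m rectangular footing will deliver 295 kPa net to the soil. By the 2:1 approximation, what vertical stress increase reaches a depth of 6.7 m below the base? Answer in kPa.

By the 2:1 method the load spreads at 1 horizontal : 2 vertical, so at depth z the loaded area has grown by z in each plan dimension:
Δσ = qBL/((B+z)(L+z)) = 295×2.4×3.5/((2.4+6.7)(3.5+6.7)) = 26.697 kPa

Δσ_z ≈ 26.7 kPa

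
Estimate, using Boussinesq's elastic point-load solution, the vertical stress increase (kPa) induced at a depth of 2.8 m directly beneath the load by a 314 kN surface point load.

Δσ_z ≈ 19.1 kPa

Boussinesq vertical stress below a point load on an elastic half-space:
Δσ_z = 3P/(2πz²) · [1 + (r/z)²]^(−5/2)
r/z = 0/2.8 = 0; [1+(r/z)²]^(−5/2) = 1.
Δσ_z = 3×314/(2π×2.8²) × 1 = 19.123 × 1 = 19.12 kPa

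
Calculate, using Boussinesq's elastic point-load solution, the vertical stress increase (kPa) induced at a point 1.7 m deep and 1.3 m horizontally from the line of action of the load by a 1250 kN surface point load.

Boussinesq vertical stress below a point load on an elastic half-space:
Δσ_z = 3P/(2πz²) · [1 + (r/z)²]^(−5/2)
r/z = 1.3/1.7 = 0.76471; [1+(r/z)²]^(−5/2) = 0.31629.
Δσ_z = 3×1250/(2π×1.7²) × 0.31629 = 206.52 × 0.31629 = 65.32 kPa

Δσ_z ≈ 65.3 kPa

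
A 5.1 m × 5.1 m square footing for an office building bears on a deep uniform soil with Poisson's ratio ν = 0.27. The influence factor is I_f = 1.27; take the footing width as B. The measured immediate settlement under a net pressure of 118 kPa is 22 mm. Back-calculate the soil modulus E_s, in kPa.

S_e = q·B·(1−ν²)/E_s · I_f  ⇒  E_s = q·B·(1−ν²)·I_f / S_e.
E_s = 118 × 5.1 × 0.9271 × 1.27 / 0.022 = 32210 kPa

E_s ≈ 32200 kPa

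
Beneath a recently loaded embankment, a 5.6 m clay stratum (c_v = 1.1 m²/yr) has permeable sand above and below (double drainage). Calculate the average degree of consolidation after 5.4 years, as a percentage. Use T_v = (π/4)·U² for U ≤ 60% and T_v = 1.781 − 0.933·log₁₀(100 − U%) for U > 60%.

Drainage path length: H_d = H/2 = 2.8 m (double drainage).
T_v = c_v·t/H_d² = 1.1×5.4/2.8² = 0.75765.
T_v = 0.75765 corresponds to the U > 60% branch:
U = 1 − 10^((1.781 − T_v)/0.933)/100 = 0.875

U ≈ 87.5 %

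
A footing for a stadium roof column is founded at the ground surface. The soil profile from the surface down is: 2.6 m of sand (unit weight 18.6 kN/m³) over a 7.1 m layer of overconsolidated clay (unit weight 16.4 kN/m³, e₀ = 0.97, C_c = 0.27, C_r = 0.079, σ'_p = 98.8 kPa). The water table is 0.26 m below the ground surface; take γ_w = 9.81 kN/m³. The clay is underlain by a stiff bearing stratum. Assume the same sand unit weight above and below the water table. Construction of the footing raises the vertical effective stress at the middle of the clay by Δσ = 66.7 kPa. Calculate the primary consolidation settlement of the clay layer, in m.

S_c ≈ 0.153 m

Mid-depth of clay below the ground surface: z = 2.6 + 7.1/2 = 6.15 m.
Total vertical stress at mid-clay: σ_v = 18.6×2.6 + 16.4×3.55 = 106.58 kPa.
Pore pressure: u = 9.81×(6.15 − 0.26) = 57.781 kPa.
Initial effective stress: σ'_0 = σ_v − u = 106.58 − 57.781 = 48.799 kPa.
Final effective stress: σ'_f = 48.799 + 66.7 = 115.5 kPa.
σ'_f = 115.5 > σ'_p = 98.8 kPa, so the stress path crosses the preconsolidation pressure — recompression up to σ'_p, then virgin compression beyond:
S_c = H/(1+e₀)·[C_r·log₁₀(σ'_p/σ'_0) + C_c·log₁₀(σ'_f/σ'_p)]
    = 7.1/1.97 × [0.079×log₁₀(98.8/48.799) + 0.27×log₁₀(115.5/98.8)]
    = 3.6041 × [0.024201 + 0.018313] = 0.1532 m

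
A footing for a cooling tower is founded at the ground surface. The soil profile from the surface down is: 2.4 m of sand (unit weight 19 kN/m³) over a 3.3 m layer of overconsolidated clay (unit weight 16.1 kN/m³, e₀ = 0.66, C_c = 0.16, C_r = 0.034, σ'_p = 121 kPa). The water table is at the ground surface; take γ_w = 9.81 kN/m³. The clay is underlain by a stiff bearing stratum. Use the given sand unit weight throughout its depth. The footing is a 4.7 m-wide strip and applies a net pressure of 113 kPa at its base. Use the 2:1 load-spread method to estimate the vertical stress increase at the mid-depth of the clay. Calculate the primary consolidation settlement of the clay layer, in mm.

Mid-depth of clay below the ground surface: z = 2.4 + 3.3/2 = 4.05 m.
Total vertical stress at mid-clay: σ_v = 19×2.4 + 16.1×1.65 = 72.165 kPa.
Pore pressure: u = 9.81×(4.05 − 0) = 39.73 kPa.
Initial effective stress: σ'_0 = σ_v − u = 72.165 − 39.73 = 32.435 kPa.
Stress increase at mid-clay by the 2:1 spreading method:
Δσ = qB/(B+z) = 113×4.7/(4.7+4.05) = 60.697 kPa
Final effective stress: σ'_f = 32.435 + 60.697 = 93.132 kPa.
σ'_f = 93.132 ≤ σ'_p = 121 kPa, so the clay remains overconsolidated and only the recompression index applies:
S_c = C_r·H/(1+e₀)·log₁₀(σ'_f/σ'_0) = 0.034×3.3/1.66×log₁₀(93.132/32.435)
    = 0.067592 × 0.45809 = 0.03096 m

S_c ≈ 31 mm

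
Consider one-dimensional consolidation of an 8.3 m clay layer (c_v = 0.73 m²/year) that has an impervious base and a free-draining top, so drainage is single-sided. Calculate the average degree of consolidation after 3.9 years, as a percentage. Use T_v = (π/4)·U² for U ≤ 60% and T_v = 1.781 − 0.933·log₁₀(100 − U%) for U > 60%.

Drainage path length: H_d = H = 8.3 m (single drainage).
T_v = c_v·t/H_d² = 0.73×3.9/8.3² = 0.041327.
T_v = 0.041327 corresponds to the U ≤ 60% branch:
U = √(4T_v/π) = 0.2294

U ≈ 22.9 %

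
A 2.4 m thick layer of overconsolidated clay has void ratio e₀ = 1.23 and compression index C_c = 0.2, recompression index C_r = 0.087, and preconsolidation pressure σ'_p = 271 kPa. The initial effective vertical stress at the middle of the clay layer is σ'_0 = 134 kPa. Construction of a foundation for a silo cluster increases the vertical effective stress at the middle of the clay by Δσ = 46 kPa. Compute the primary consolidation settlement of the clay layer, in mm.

Final effective stress: σ'_f = 134 + 46 = 180 kPa.
σ'_f = 180 ≤ σ'_p = 271 kPa, so the clay remains overconsolidated and only the recompression index applies:
S_c = C_r·H/(1+e₀)·log₁₀(σ'_f/σ'_0) = 0.087×2.4/2.23×log₁₀(180/134)
    = 0.093629 × 0.12817 = 0.012 m

S_c ≈ 12 mm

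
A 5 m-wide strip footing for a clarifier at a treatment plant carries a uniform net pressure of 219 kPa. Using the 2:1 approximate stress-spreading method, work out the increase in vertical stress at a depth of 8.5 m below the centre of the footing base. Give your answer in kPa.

Δσ_z ≈ 81.1 kPa

By the 2:1 method the load spreads at 1 horizontal : 2 vertical, so at depth z the loaded area has grown by z in each plan dimension:
Δσ = qB/(B+z) = 219×5/(5+8.5) = 81.111 kPa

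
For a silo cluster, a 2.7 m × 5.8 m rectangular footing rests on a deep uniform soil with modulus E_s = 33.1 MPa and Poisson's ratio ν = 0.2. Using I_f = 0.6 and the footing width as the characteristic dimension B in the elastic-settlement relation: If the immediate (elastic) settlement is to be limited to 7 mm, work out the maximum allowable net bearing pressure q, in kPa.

E_s = 33.1 MPa = 33100 kPa.
S_e = q·B·(1−ν²)/E_s · I_f  ⇒  q = S_e·E_s / (B·(1−ν²)·I_f).
q = 0.007 × 33100 / (2.7 × 0.96 × 0.6) = 149 kPa

q ≈ 149 kPa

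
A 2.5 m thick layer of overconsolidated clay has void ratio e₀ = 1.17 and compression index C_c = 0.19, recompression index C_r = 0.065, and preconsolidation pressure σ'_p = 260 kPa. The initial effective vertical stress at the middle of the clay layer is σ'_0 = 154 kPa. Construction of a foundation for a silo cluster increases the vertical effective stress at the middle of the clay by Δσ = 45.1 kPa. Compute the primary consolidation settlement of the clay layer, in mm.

Final effective stress: σ'_f = 154 + 45.1 = 199.1 kPa.
σ'_f = 199.1 ≤ σ'_p = 260 kPa, so the clay remains overconsolidated and only the recompression index applies:
S_c = C_r·H/(1+e₀)·log₁₀(σ'_f/σ'_0) = 0.065×2.5/2.17×log₁₀(199.1/154)
    = 0.074886 × 0.11155 = 0.008354 m

S_c ≈ 8.35 mm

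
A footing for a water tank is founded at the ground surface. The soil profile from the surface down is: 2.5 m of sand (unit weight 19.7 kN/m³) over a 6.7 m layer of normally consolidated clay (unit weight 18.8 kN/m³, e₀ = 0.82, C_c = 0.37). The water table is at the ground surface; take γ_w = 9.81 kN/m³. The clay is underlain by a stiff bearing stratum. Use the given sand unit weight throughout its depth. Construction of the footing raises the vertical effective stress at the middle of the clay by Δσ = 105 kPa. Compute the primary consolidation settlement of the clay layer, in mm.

Mid-depth of clay below the ground surface: z = 2.5 + 6.7/2 = 5.85 m.
Total vertical stress at mid-clay: σ_v = 19.7×2.5 + 18.8×3.35 = 112.23 kPa.
Pore pressure: u = 9.81×(5.85 − 0) = 57.389 kPa.
Initial effective stress: σ'_0 = σ_v − u = 112.23 − 57.389 = 54.841 kPa.
Final effective stress: σ'_f = σ'_0 + Δσ = 54.841 + 105 = 159.84 kPa.
Normally consolidated clay, so the full stress increment lies on the virgin compression line:
S_c = C_c·H/(1+e₀)·log₁₀(σ'_f/σ'_0) = 0.37×6.7/(1+0.82)×log₁₀(159.84/54.841)
    = 1.3621 × 0.46458 = 0.6328 m

S_c ≈ 633 mm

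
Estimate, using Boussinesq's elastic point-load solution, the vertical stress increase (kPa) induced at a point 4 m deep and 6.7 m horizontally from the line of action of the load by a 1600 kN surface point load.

Boussinesq vertical stress below a point load on an elastic half-space:
Δσ_z = 3P/(2πz²) · [1 + (r/z)²]^(−5/2)
r/z = 6.7/4 = 1.675; [1+(r/z)²]^(−5/2) = 0.035394.
Δσ_z = 3×1600/(2π×4²) × 0.035394 = 47.746 × 0.035394 = 1.69 kPa

Δσ_z ≈ 1.69 kPa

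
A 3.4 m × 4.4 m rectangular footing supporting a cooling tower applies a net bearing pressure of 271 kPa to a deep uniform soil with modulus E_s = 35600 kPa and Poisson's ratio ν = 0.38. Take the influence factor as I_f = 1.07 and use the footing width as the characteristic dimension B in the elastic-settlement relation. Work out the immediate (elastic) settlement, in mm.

Immediate (elastic) settlement: S_e = q·B·(1−ν²)/E_s · I_f.
S_e = 271 × 3.4 × (1 − 0.38²) / 35600 × 1.07
    = 271 × 3.4 × 0.8556 / 35600 × 1.07
    = 0.02369 m = 23.69 mm

S_e ≈ 23.7 mm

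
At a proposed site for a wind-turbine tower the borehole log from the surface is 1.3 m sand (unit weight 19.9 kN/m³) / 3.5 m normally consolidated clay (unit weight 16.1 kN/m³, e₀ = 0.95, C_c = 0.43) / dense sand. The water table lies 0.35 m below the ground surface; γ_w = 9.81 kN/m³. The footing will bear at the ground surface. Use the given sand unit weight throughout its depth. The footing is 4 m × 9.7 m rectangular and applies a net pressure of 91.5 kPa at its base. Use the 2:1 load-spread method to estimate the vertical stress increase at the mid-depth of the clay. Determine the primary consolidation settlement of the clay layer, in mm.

Mid-depth of clay below the ground surface: z = 1.3 + 3.5/2 = 3.05 m.
Total vertical stress at mid-clay: σ_v = 19.9×1.3 + 16.1×1.75 = 54.045 kPa.
Pore pressure: u = 9.81×(3.05 − 0.35) = 26.487 kPa.
Initial effective stress: σ'_0 = σ_v − u = 54.045 − 26.487 = 27.558 kPa.
Stress increase at mid-clay by the 2:1 spreading method:
Δσ = qBL/((B+z)(L+z)) = 91.5×4×9.7/((4+3.05)(9.7+3.05)) = 39.496 kPa
Final effective stress: σ'_f = σ'_0 + Δσ = 27.558 + 39.496 = 67.054 kPa.
Normally consolidated clay, so the full stress increment lies on the virgin compression line:
S_c = C_c·H/(1+e₀)·log₁₀(σ'_f/σ'_0) = 0.43×3.5/(1+0.95)×log₁₀(67.054/27.558)
    = 0.77179 × 0.38618 = 0.298 m

S_c ≈ 298 mm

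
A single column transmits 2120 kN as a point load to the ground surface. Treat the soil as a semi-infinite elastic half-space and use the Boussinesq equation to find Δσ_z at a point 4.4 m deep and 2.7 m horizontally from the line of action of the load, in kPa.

Δσ_z ≈ 23.5 kPa

Boussinesq vertical stress below a point load on an elastic half-space:
Δσ_z = 3P/(2πz²) · [1 + (r/z)²]^(−5/2)
r/z = 2.7/4.4 = 0.61364; [1+(r/z)²]^(−5/2) = 0.4498.
Δσ_z = 3×2120/(2π×4.4²) × 0.4498 = 52.284 × 0.4498 = 23.52 kPa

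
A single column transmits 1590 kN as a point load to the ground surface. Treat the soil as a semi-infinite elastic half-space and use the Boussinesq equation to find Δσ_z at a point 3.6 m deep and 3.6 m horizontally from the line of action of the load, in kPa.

Δσ_z ≈ 10.4 kPa

Boussinesq vertical stress below a point load on an elastic half-space:
Δσ_z = 3P/(2πz²) · [1 + (r/z)²]^(−5/2)
r/z = 3.6/3.6 = 1; [1+(r/z)²]^(−5/2) = 0.17678.
Δσ_z = 3×1590/(2π×3.6²) × 0.17678 = 58.578 × 0.17678 = 10.36 kPa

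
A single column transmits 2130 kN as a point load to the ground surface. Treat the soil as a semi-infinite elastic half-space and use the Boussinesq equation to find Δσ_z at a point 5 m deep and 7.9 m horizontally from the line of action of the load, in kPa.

Boussinesq vertical stress below a point load on an elastic half-space:
Δσ_z = 3P/(2πz²) · [1 + (r/z)²]^(−5/2)
r/z = 7.9/5 = 1.58; [1+(r/z)²]^(−5/2) = 0.043747.
Δσ_z = 3×2130/(2π×5²) × 0.043747 = 40.68 × 0.043747 = 1.78 kPa

Δσ_z ≈ 1.78 kPa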